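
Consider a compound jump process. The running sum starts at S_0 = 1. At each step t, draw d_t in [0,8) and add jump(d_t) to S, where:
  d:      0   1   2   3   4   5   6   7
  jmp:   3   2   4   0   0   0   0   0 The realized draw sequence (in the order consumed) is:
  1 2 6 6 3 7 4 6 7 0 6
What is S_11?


10

t=0: S=1, d=1, jump=2, S_1=3
t=1: S=3, d=2, jump=4, S_2=7
t=2: S=7, d=6, jump=0, S_3=7
t=3: S=7, d=6, jump=0, S_4=7
t=4: S=7, d=3, jump=0, S_5=7
t=5: S=7, d=7, jump=0, S_6=7
t=6: S=7, d=4, jump=0, S_7=7
t=7: S=7, d=6, jump=0, S_8=7
t=8: S=7, d=7, jump=0, S_9=7
t=9: S=7, d=0, jump=3, S_10=10
t=10: S=10, d=6, jump=0, S_11=10


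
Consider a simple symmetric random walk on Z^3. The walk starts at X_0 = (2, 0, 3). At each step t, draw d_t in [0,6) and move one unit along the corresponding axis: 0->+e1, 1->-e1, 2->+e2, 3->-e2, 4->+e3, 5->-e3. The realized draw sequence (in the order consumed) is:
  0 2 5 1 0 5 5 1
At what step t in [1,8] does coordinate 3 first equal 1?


t=0: X=(2, 0, 3), d=0 → +e1, X_1=(3, 0, 3)
t=1: X=(3, 0, 3), d=2 → +e2, X_2=(3, 1, 3)
t=2: X=(3, 1, 3), d=5 → -e3, X_3=(3, 1, 2)
t=3: X=(3, 1, 2), d=1 → -e1, X_4=(2, 1, 2)
t=4: X=(2, 1, 2), d=0 → +e1, X_5=(3, 1, 2)
t=5: X=(3, 1, 2), d=5 → -e3, X_6=(3, 1, 1)
t=6: X=(3, 1, 1), d=5 → -e3, X_7=(3, 1, 0)
t=7: X=(3, 1, 0), d=1 → -e1, X_8=(2, 1, 0)

6


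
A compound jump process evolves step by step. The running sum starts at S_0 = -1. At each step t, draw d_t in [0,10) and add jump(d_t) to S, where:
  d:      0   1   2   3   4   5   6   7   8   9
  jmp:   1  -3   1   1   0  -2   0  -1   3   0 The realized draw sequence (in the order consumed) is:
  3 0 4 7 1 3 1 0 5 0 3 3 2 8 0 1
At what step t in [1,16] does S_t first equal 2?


15

t=0: S=-1, d=3, jump=1, S_1=0
t=1: S=0, d=0, jump=1, S_2=1
t=2: S=1, d=4, jump=0, S_3=1
t=3: S=1, d=7, jump=-1, S_4=0
t=4: S=0, d=1, jump=-3, S_5=-3
t=5: S=-3, d=3, jump=1, S_6=-2
t=6: S=-2, d=1, jump=-3, S_7=-5
t=7: S=-5, d=0, jump=1, S_8=-4
t=8: S=-4, d=5, jump=-2, S_9=-6
t=9: S=-6, d=0, jump=1, S_10=-5
t=10: S=-5, d=3, jump=1, S_11=-4
t=11: S=-4, d=3, jump=1, S_12=-3
t=12: S=-3, d=2, jump=1, S_13=-2
t=13: S=-2, d=8, jump=3, S_14=1
t=14: S=1, d=0, jump=1, S_15=2
t=15: S=2, d=1, jump=-3, S_16=-1


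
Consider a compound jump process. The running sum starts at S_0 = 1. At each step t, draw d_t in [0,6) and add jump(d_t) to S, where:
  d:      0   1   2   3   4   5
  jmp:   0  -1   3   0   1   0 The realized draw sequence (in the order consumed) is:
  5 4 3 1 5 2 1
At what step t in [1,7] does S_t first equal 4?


t=0: S=1, d=5, jump=0, S_1=1
t=1: S=1, d=4, jump=1, S_2=2
t=2: S=2, d=3, jump=0, S_3=2
t=3: S=2, d=1, jump=-1, S_4=1
t=4: S=1, d=5, jump=0, S_5=1
t=5: S=1, d=2, jump=3, S_6=4
t=6: S=4, d=1, jump=-1, S_7=3

6


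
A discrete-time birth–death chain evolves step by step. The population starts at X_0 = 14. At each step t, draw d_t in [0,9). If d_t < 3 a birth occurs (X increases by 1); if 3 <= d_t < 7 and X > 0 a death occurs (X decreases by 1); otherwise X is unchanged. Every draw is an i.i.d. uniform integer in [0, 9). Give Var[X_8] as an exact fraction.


X can drop by at most 1 per step and X_0 = 14 > T = 8, so X_t >= 14 − t >= 6 > 0 for every t <= 8: the floor at 0 (the 'and X > 0' condition) never binds. Hence X_8 = X_0 + Σ_{t<8} Y_t with i.i.d. increments Y_t = y(d_t) ∈ {+1, −1, 0}.
Outcome values over d=0..8: [1, 1, 1, -1, -1, -1, -1, 0, 0]
Σy = -1, Σy² = 7, M = 9
μ = -1/9 = -1/9,  σ² = 7/9 − (-1/9)² = 62/81
Independent increments: Var[X_8] = 8·σ² = 8·(62/81) = 496/81

496/81


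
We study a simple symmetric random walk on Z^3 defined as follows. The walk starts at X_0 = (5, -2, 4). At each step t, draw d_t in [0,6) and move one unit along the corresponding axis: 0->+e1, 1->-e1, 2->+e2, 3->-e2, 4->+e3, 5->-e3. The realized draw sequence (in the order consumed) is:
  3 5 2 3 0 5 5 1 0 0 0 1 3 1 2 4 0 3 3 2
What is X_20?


(7, -4, 2)

t=0: X=(5, -2, 4), d=3 → -e2, X_1=(5, -3, 4)
t=1: X=(5, -3, 4), d=5 → -e3, X_2=(5, -3, 3)
t=2: X=(5, -3, 3), d=2 → +e2, X_3=(5, -2, 3)
t=3: X=(5, -2, 3), d=3 → -e2, X_4=(5, -3, 3)
t=4: X=(5, -3, 3), d=0 → +e1, X_5=(6, -3, 3)
t=5: X=(6, -3, 3), d=5 → -e3, X_6=(6, -3, 2)
t=6: X=(6, -3, 2), d=5 → -e3, X_7=(6, -3, 1)
t=7: X=(6, -3, 1), d=1 → -e1, X_8=(5, -3, 1)
t=8: X=(5, -3, 1), d=0 → +e1, X_9=(6, -3, 1)
t=9: X=(6, -3, 1), d=0 → +e1, X_10=(7, -3, 1)
t=10: X=(7, -3, 1), d=0 → +e1, X_11=(8, -3, 1)
t=11: X=(8, -3, 1), d=1 → -e1, X_12=(7, -3, 1)
t=12: X=(7, -3, 1), d=3 → -e2, X_13=(7, -4, 1)
t=13: X=(7, -4, 1), d=1 → -e1, X_14=(6, -4, 1)
t=14: X=(6, -4, 1), d=2 → +e2, X_15=(6, -3, 1)
t=15: X=(6, -3, 1), d=4 → +e3, X_16=(6, -3, 2)
t=16: X=(6, -3, 2), d=0 → +e1, X_17=(7, -3, 2)
t=17: X=(7, -3, 2), d=3 → -e2, X_18=(7, -4, 2)
t=18: X=(7, -4, 2), d=3 → -e2, X_19=(7, -5, 2)
t=19: X=(7, -5, 2), d=2 → +e2, X_20=(7, -4, 2)


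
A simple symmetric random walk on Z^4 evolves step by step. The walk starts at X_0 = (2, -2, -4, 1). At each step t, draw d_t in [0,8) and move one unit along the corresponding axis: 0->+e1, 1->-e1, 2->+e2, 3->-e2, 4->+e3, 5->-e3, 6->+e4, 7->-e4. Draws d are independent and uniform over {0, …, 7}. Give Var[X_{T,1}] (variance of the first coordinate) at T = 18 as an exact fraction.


9/2

Outcome values over d=0..7: [1, -1, 0, 0, 0, 0, 0, 0]
Σy = 0, Σy² = 2, M = 8
μ = 0/8 = 0,  σ² = 2/8 − (0)² = 1/4
Independent increments: Var[X_18] = 18·σ² = 18·(1/4) = 9/2


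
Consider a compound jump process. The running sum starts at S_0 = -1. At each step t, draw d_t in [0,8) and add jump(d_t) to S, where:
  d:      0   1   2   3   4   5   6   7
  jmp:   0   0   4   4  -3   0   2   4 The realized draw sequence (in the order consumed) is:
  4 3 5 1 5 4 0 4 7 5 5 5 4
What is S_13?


t=0: S=-1, d=4, jump=-3, S_1=-4
t=1: S=-4, d=3, jump=4, S_2=0
t=2: S=0, d=5, jump=0, S_3=0
t=3: S=0, d=1, jump=0, S_4=0
t=4: S=0, d=5, jump=0, S_5=0
t=5: S=0, d=4, jump=-3, S_6=-3
t=6: S=-3, d=0, jump=0, S_7=-3
t=7: S=-3, d=4, jump=-3, S_8=-6
t=8: S=-6, d=7, jump=4, S_9=-2
t=9: S=-2, d=5, jump=0, S_10=-2
t=10: S=-2, d=5, jump=0, S_11=-2
t=11: S=-2, d=5, jump=0, S_12=-2
t=12: S=-2, d=4, jump=-3, S_13=-5

-5


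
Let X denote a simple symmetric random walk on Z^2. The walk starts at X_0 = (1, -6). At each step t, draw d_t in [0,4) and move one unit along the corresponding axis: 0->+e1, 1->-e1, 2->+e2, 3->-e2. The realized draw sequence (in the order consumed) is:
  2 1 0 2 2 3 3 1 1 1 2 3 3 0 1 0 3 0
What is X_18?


t=0: X=(1, -6), d=2 → +e2, X_1=(1, -5)
t=1: X=(1, -5), d=1 → -e1, X_2=(0, -5)
t=2: X=(0, -5), d=0 → +e1, X_3=(1, -5)
t=3: X=(1, -5), d=2 → +e2, X_4=(1, -4)
t=4: X=(1, -4), d=2 → +e2, X_5=(1, -3)
t=5: X=(1, -3), d=3 → -e2, X_6=(1, -4)
t=6: X=(1, -4), d=3 → -e2, X_7=(1, -5)
t=7: X=(1, -5), d=1 → -e1, X_8=(0, -5)
t=8: X=(0, -5), d=1 → -e1, X_9=(-1, -5)
t=9: X=(-1, -5), d=1 → -e1, X_10=(-2, -5)
t=10: X=(-2, -5), d=2 → +e2, X_11=(-2, -4)
t=11: X=(-2, -4), d=3 → -e2, X_12=(-2, -5)
t=12: X=(-2, -5), d=3 → -e2, X_13=(-2, -6)
t=13: X=(-2, -6), d=0 → +e1, X_14=(-1, -6)
t=14: X=(-1, -6), d=1 → -e1, X_15=(-2, -6)
t=15: X=(-2, -6), d=0 → +e1, X_16=(-1, -6)
t=16: X=(-1, -6), d=3 → -e2, X_17=(-1, -7)
t=17: X=(-1, -7), d=0 → +e1, X_18=(0, -7)

(0, -7)


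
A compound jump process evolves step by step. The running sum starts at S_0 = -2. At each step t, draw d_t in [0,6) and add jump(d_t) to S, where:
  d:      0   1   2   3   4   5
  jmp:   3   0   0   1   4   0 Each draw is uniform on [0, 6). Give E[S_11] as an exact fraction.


38/3

Outcome values over d=0..5: [3, 0, 0, 1, 4, 0]
Σy = 8, Σy² = 26, M = 6
μ = 8/6 = 4/3,  σ² = 26/6 − (4/3)² = 23/9
E[S_11] = -2 + 11·(4/3) = 38/3


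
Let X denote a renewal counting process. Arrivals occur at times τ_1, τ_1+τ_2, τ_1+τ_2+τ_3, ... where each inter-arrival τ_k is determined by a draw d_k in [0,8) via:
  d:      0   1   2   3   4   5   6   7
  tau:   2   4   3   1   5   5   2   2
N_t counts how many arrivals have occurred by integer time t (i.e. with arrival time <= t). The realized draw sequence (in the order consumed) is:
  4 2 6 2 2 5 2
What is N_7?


1

draw d_1=4: τ_1=5, arrival time A_1=5
draw d_2=2: τ_2=3, arrival time A_2=8
draw d_3=6: τ_3=2, arrival time A_3=10
draw d_4=2: τ_4=3, arrival time A_4=13
draw d_5=2: τ_5=3, arrival time A_5=16
draw d_6=5: τ_6=5, arrival time A_6=21
draw d_7=2: τ_7=3, arrival time A_7=24
N_t over t=0..7: 0:0 1:0 2:0 3:0 4:0 5:1 6:1 7:1


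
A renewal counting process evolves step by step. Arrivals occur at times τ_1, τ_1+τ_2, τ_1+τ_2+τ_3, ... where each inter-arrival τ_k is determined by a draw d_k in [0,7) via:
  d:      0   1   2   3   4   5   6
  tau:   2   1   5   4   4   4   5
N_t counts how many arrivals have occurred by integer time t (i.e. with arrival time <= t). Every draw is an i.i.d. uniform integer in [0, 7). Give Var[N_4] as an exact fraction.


Inter-arrival values over d=0..6: [2, 1, 5, 4, 4, 4, 5]
Each d has probability 1/7, so the pmf of τ is: f(1) = 1/7, f(2) = 1/7, f(4) = 3/7, f(5) = 2/7
Let p_n(j) = P(N_n = j), with p_0 = [1]. Condition on τ_1: p_n(0) = P(τ > n), and for j >= 1, p_n(j) = Σ_{k<=n} f(k)·p_{n−k}(j−1)
p_1 = [6/7, 1/7]  (j = 0..1)
p_2 = [5/7, 13/49, 1/49]  (j = 0..2)
p_3 = [5/7, 11/49, 20/343, 1/343]  (j = 0..3)
p_4 = [2/7, 31/49, 24/343, 27/2401, 1/2401]  (j = 0..4)
E[N_4] = Σ j·p_4(j) = 1940/2401;  E[N_4²] = Σ j²·p_4(j) = 50/49
Var[N_4] = 50/49 − (1940/2401)² = 2118850/5764801

2118850/5764801


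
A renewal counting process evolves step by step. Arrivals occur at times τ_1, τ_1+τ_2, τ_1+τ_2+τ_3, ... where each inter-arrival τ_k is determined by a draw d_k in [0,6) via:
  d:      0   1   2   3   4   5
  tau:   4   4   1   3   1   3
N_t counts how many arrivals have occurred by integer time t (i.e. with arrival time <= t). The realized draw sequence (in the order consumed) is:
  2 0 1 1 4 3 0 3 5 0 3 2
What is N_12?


draw d_1=2: τ_1=1, arrival time A_1=1
draw d_2=0: τ_2=4, arrival time A_2=5
draw d_3=1: τ_3=4, arrival time A_3=9
draw d_4=1: τ_4=4, arrival time A_4=13
draw d_5=4: τ_5=1, arrival time A_5=14
draw d_6=3: τ_6=3, arrival time A_6=17
draw d_7=0: τ_7=4, arrival time A_7=21
draw d_8=3: τ_8=3, arrival time A_8=24
draw d_9=5: τ_9=3, arrival time A_9=27
draw d_10=0: τ_10=4, arrival time A_10=31
draw d_11=3: τ_11=3, arrival time A_11=34
draw d_12=2: τ_12=1, arrival time A_12=35
N_t over t=0..12: 0:0 1:1 2:1 3:1 4:1 5:2 6:2 7:2 8:2 9:3 10:3 11:3 12:3

3


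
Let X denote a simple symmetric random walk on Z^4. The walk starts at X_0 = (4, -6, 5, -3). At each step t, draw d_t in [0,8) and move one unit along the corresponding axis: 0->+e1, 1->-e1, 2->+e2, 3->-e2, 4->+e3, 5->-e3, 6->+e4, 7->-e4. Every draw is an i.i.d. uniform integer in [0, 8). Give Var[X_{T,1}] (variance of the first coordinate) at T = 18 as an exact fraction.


9/2

Outcome values over d=0..7: [1, -1, 0, 0, 0, 0, 0, 0]
Σy = 0, Σy² = 2, M = 8
μ = 0/8 = 0,  σ² = 2/8 − (0)² = 1/4
Independent increments: Var[X_18] = 18·σ² = 18·(1/4) = 9/2


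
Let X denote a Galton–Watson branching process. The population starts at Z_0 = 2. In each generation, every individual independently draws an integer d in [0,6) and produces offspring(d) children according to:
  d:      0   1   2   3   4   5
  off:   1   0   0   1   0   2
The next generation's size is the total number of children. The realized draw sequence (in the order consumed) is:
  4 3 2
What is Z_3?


gen 0: Z_0=2, draws=[4, 3], offspring=[0, 1], Z_1=1
gen 1: Z_1=1, draws=[2], offspring=[0], Z_2=0
gen 2: Z_2=0, draws=[], offspring=[], Z_3=0

0


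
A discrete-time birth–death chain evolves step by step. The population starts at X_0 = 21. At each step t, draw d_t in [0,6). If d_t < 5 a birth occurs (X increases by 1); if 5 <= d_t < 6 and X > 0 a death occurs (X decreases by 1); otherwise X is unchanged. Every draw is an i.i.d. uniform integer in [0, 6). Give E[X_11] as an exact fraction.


X can drop by at most 1 per step and X_0 = 21 > T = 11, so X_t >= 21 − t >= 10 > 0 for every t <= 11: the floor at 0 (the 'and X > 0' condition) never binds. Hence X_11 = X_0 + Σ_{t<11} Y_t with i.i.d. increments Y_t = y(d_t) ∈ {+1, −1, 0}.
Outcome values over d=0..5: [1, 1, 1, 1, 1, -1]
Σy = 4, Σy² = 6, M = 6
μ = 4/6 = 2/3,  σ² = 6/6 − (2/3)² = 5/9
E[X_11] = 21 + 11·(2/3) = 85/3

85/3


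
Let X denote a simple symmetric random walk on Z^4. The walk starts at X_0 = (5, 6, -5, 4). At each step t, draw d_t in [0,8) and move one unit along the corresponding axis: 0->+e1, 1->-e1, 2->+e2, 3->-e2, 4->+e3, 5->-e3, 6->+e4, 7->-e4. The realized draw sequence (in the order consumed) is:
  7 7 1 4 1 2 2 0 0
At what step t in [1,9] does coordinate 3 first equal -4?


4

t=0: X=(5, 6, -5, 4), d=7 → -e4, X_1=(5, 6, -5, 3)
t=1: X=(5, 6, -5, 3), d=7 → -e4, X_2=(5, 6, -5, 2)
t=2: X=(5, 6, -5, 2), d=1 → -e1, X_3=(4, 6, -5, 2)
t=3: X=(4, 6, -5, 2), d=4 → +e3, X_4=(4, 6, -4, 2)
t=4: X=(4, 6, -4, 2), d=1 → -e1, X_5=(3, 6, -4, 2)
t=5: X=(3, 6, -4, 2), d=2 → +e2, X_6=(3, 7, -4, 2)
t=6: X=(3, 7, -4, 2), d=2 → +e2, X_7=(3, 8, -4, 2)
t=7: X=(3, 8, -4, 2), d=0 → +e1, X_8=(4, 8, -4, 2)
t=8: X=(4, 8, -4, 2), d=0 → +e1, X_9=(5, 8, -4, 2)


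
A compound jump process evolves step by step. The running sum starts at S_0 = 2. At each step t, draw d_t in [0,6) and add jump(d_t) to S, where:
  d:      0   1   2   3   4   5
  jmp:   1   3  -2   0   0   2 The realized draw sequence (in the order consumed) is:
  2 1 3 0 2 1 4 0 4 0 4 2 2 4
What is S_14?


t=0: S=2, d=2, jump=-2, S_1=0
t=1: S=0, d=1, jump=3, S_2=3
t=2: S=3, d=3, jump=0, S_3=3
t=3: S=3, d=0, jump=1, S_4=4
t=4: S=4, d=2, jump=-2, S_5=2
t=5: S=2, d=1, jump=3, S_6=5
t=6: S=5, d=4, jump=0, S_7=5
t=7: S=5, d=0, jump=1, S_8=6
t=8: S=6, d=4, jump=0, S_9=6
t=9: S=6, d=0, jump=1, S_10=7
t=10: S=7, d=4, jump=0, S_11=7
t=11: S=7, d=2, jump=-2, S_12=5
t=12: S=5, d=2, jump=-2, S_13=3
t=13: S=3, d=4, jump=0, S_14=3

3


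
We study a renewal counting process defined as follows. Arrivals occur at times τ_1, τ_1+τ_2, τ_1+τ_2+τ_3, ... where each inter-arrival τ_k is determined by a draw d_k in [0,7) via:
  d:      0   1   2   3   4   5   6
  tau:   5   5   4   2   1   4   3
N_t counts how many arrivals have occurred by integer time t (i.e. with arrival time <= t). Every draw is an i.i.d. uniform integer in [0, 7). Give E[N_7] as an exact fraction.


Inter-arrival values over d=0..6: [5, 5, 4, 2, 1, 4, 3]
Each d has probability 1/7, so the pmf of τ is: f(1) = 1/7, f(2) = 1/7, f(3) = 1/7, f(4) = 2/7, f(5) = 2/7
Renewal equation for m(n) = E[N_n]: condition on τ_1 = k (if k <= n, one arrival plus a fresh copy on the remaining n−k steps): m(n) = F(n) + Σ_{k<=n} f(k)·m(n−k), where F(n) = P(τ <= n) and m(0) = 0
m(1) = F(1) = 1/7
m(2) = F(2) + f(1)·m(1) = 2/7 + 1/7·1/7 = 15/49
m(3) = F(3) + f(1)·m(2) + f(2)·m(1) = 3/7 + 1/7·15/49 + 1/7·1/7 = 169/343
m(4) = F(4) + f(1)·m(3) + f(2)·m(2) + f(3)·m(1) = 5/7 + 1/7·169/343 + 1/7·15/49 + 1/7·1/7 = 2038/2401
m(5) = F(5) + f(1)·m(4) + f(2)·m(3) + f(3)·m(2) + f(4)·m(1) = 1 + 1/7·2038/2401 + 1/7·169/343 + 1/7·15/49 + 2/7·1/7 = 21449/16807
m(6) = F(6) + f(1)·m(5) + f(2)·m(4) + f(3)·m(3) + f(4)·m(2) + f(5)·m(1) = 1 + 1/7·21449/16807 + 1/7·2038/2401 + 1/7·169/343 + 2/7·15/49 + 2/7·1/7 = 176737/117649
m(7) = F(7) + f(1)·m(6) + f(2)·m(5) + f(3)·m(4) + f(4)·m(3) + f(5)·m(2) = 1 + 1/7·176737/117649 + 1/7·21449/16807 + 1/7·2038/2401 + 2/7·169/343 + 2/7·15/49 = 1438249/823543
E[N_7] = m(7) = 1438249/823543

1438249/823543


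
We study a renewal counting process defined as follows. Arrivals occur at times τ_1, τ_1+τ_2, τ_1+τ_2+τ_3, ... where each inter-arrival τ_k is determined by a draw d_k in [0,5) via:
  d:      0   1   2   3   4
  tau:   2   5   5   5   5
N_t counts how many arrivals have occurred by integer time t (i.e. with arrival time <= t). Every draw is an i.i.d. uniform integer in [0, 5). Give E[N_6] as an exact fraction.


Inter-arrival values over d=0..4: [2, 5, 5, 5, 5]
Each d has probability 1/5, so the pmf of τ is: f(2) = 1/5, f(5) = 4/5
Renewal equation for m(n) = E[N_n]: condition on τ_1 = k (if k <= n, one arrival plus a fresh copy on the remaining n−k steps): m(n) = F(n) + Σ_{k<=n} f(k)·m(n−k), where F(n) = P(τ <= n) and m(0) = 0
m(1) = F(1) = 0
m(2) = F(2) = 1/5
m(3) = F(3) = 1/5
m(4) = F(4) + f(2)·m(2) = 1/5 + 1/5·1/5 = 6/25
m(5) = F(5) + f(2)·m(3) = 1 + 1/5·1/5 = 26/25
m(6) = F(6) + f(2)·m(4) = 1 + 1/5·6/25 = 131/125
E[N_6] = m(6) = 131/125

131/125


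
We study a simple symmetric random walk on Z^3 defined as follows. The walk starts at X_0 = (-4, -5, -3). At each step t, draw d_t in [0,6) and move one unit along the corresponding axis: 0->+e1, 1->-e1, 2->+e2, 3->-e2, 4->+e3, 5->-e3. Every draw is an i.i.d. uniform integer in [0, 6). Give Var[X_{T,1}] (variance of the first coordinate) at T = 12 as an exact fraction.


4

Outcome values over d=0..5: [1, -1, 0, 0, 0, 0]
Σy = 0, Σy² = 2, M = 6
μ = 0/6 = 0,  σ² = 2/6 − (0)² = 1/3
Independent increments: Var[X_12] = 12·σ² = 12·(1/3) = 4


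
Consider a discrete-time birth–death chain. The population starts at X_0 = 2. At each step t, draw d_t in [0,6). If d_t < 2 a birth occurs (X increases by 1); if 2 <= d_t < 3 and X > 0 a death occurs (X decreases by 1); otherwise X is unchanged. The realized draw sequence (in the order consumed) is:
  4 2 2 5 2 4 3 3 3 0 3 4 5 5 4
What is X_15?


1

t=0: X=2, d=4 → hold, X_1=2
t=1: X=2, d=2 → death, X_2=1
t=2: X=1, d=2 → death, X_3=0
t=3: X=0, d=5 → hold, X_4=0
t=4: X=0, d=2 → hold, X_5=0
t=5: X=0, d=4 → hold, X_6=0
t=6: X=0, d=3 → hold, X_7=0
t=7: X=0, d=3 → hold, X_8=0
t=8: X=0, d=3 → hold, X_9=0
t=9: X=0, d=0 → birth, X_10=1
t=10: X=1, d=3 → hold, X_11=1
t=11: X=1, d=4 → hold, X_12=1
t=12: X=1, d=5 → hold, X_13=1
t=13: X=1, d=5 → hold, X_14=1
t=14: X=1, d=4 → hold, X_15=1


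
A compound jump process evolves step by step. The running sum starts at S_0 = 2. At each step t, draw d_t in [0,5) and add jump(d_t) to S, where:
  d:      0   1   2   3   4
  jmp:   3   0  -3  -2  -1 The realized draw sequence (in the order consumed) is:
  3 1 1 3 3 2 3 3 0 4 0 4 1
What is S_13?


-7

t=0: S=2, d=3, jump=-2, S_1=0
t=1: S=0, d=1, jump=0, S_2=0
t=2: S=0, d=1, jump=0, S_3=0
t=3: S=0, d=3, jump=-2, S_4=-2
t=4: S=-2, d=3, jump=-2, S_5=-4
t=5: S=-4, d=2, jump=-3, S_6=-7
t=6: S=-7, d=3, jump=-2, S_7=-9
t=7: S=-9, d=3, jump=-2, S_8=-11
t=8: S=-11, d=0, jump=3, S_9=-8
t=9: S=-8, d=4, jump=-1, S_10=-9
t=10: S=-9, d=0, jump=3, S_11=-6
t=11: S=-6, d=4, jump=-1, S_12=-7
t=12: S=-7, d=1, jump=0, S_13=-7


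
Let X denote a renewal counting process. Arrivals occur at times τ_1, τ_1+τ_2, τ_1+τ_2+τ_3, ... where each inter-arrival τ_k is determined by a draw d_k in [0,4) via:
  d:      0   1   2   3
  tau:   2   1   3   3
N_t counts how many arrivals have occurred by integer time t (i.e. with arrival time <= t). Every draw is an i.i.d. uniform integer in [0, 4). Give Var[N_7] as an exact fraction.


153245943/268435456

Inter-arrival values over d=0..3: [2, 1, 3, 3]
Each d has probability 1/4, so the pmf of τ is: f(1) = 1/4, f(2) = 1/4, f(3) = 1/2
Let p_n(j) = P(N_n = j), with p_0 = [1]. Condition on τ_1: p_n(0) = P(τ > n), and for j >= 1, p_n(j) = Σ_{k<=n} f(k)·p_{n−k}(j−1)
p_1 = [3/4, 1/4]  (j = 0..1)
p_2 = [1/2, 7/16, 1/16]  (j = 0..2)
p_3 = [0, 13/16, 11/64, 1/64]  (j = 0..3)
p_4 = [0, 1/2, 7/16, 15/256, 1/256]  (j = 0..4)
p_5 = [0, 1/4, 35/64, 47/256, 19/1024, 1/1024]  (j = 0..5)
p_6 = [0, 0, 19/32, 85/256, 35/512, 23/4096, 1/4096]  (j = 0..6)
p_7 = [0, 0, 5/16, 129/256, 81/512, 97/4096, 27/16384, 1/16384]  (j = 0..7)
E[N_7] = Σ j·p_7(j) = 47485/16384;  E[N_7²] = Σ j²·p_7(j) = 146977/16384
Var[N_7] = 146977/16384 − (47485/16384)² = 153245943/268435456


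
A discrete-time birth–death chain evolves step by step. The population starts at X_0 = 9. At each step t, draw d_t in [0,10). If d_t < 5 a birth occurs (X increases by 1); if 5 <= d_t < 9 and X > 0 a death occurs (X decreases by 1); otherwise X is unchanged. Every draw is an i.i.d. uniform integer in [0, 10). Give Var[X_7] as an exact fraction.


623/100

X can drop by at most 1 per step and X_0 = 9 > T = 7, so X_t >= 9 − t >= 2 > 0 for every t <= 7: the floor at 0 (the 'and X > 0' condition) never binds. Hence X_7 = X_0 + Σ_{t<7} Y_t with i.i.d. increments Y_t = y(d_t) ∈ {+1, −1, 0}.
Outcome values over d=0..9: [1, 1, 1, 1, 1, -1, -1, -1, -1, 0]
Σy = 1, Σy² = 9, M = 10
μ = 1/10 = 1/10,  σ² = 9/10 − (1/10)² = 89/100
Independent increments: Var[X_7] = 7·σ² = 7·(89/100) = 623/100


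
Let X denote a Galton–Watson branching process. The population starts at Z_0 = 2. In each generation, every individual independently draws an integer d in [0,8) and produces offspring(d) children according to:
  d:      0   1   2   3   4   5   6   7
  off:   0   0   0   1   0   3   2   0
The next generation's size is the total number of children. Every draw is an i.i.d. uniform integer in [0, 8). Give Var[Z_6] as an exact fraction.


15545439/8388608

Outcome values over d=0..7: [0, 0, 0, 1, 0, 3, 2, 0]
Σy = 6, Σy² = 14, M = 8
μ = 6/8 = 3/4,  σ² = 14/8 − (3/4)² = 19/16
V_0 = 0, E_0 = 2
V_1 = 19/16·E_0 + (3/4)²·V_0 = 19/8;  E_1 = 3/2
V_2 = 19/16·E_1 + (3/4)²·V_1 = 399/128;  E_2 = 9/8
V_3 = 19/16·E_2 + (3/4)²·V_2 = 6327/2048;  E_3 = 27/32
V_4 = 19/16·E_3 + (3/4)²·V_3 = 89775/32768;  E_4 = 81/128
V_5 = 19/16·E_4 + (3/4)²·V_4 = 1201959/524288;  E_5 = 243/512
V_6 = 19/16·E_5 + (3/4)²·V_5 = 15545439/8388608;  E_6 = 729/2048


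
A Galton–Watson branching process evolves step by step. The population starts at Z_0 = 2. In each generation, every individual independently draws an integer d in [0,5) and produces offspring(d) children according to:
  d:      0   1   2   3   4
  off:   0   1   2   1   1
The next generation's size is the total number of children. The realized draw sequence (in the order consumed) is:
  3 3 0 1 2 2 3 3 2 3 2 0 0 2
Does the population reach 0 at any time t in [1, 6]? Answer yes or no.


no

gen 0: Z_0=2, draws=[3, 3], offspring=[1, 1], Z_1=2
gen 1: Z_1=2, draws=[0, 1], offspring=[0, 1], Z_2=1
gen 2: Z_2=1, draws=[2], offspring=[2], Z_3=2
gen 3: Z_3=2, draws=[2, 3], offspring=[2, 1], Z_4=3
gen 4: Z_4=3, draws=[3, 2, 3], offspring=[1, 2, 1], Z_5=4
gen 5: Z_5=4, draws=[2, 0, 0, 2], offspring=[2, 0, 0, 2], Z_6=4


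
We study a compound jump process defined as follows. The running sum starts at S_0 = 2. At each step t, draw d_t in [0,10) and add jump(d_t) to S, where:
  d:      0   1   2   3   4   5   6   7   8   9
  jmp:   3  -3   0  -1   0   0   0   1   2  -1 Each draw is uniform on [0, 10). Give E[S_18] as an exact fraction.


19/5

Outcome values over d=0..9: [3, -3, 0, -1, 0, 0, 0, 1, 2, -1]
Σy = 1, Σy² = 25, M = 10
μ = 1/10 = 1/10,  σ² = 25/10 − (1/10)² = 249/100
E[S_18] = 2 + 18·(1/10) = 19/5


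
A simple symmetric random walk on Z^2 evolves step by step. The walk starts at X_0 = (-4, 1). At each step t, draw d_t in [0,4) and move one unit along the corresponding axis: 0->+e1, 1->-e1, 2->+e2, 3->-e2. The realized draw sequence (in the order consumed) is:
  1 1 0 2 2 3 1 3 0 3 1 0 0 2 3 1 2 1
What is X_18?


(-6, 1)

t=0: X=(-4, 1), d=1 → -e1, X_1=(-5, 1)
t=1: X=(-5, 1), d=1 → -e1, X_2=(-6, 1)
t=2: X=(-6, 1), d=0 → +e1, X_3=(-5, 1)
t=3: X=(-5, 1), d=2 → +e2, X_4=(-5, 2)
t=4: X=(-5, 2), d=2 → +e2, X_5=(-5, 3)
t=5: X=(-5, 3), d=3 → -e2, X_6=(-5, 2)
t=6: X=(-5, 2), d=1 → -e1, X_7=(-6, 2)
t=7: X=(-6, 2), d=3 → -e2, X_8=(-6, 1)
t=8: X=(-6, 1), d=0 → +e1, X_9=(-5, 1)
t=9: X=(-5, 1), d=3 → -e2, X_10=(-5, 0)
t=10: X=(-5, 0), d=1 → -e1, X_11=(-6, 0)
t=11: X=(-6, 0), d=0 → +e1, X_12=(-5, 0)
t=12: X=(-5, 0), d=0 → +e1, X_13=(-4, 0)
t=13: X=(-4, 0), d=2 → +e2, X_14=(-4, 1)
t=14: X=(-4, 1), d=3 → -e2, X_15=(-4, 0)
t=15: X=(-4, 0), d=1 → -e1, X_16=(-5, 0)
t=16: X=(-5, 0), d=2 → +e2, X_17=(-5, 1)
t=17: X=(-5, 1), d=1 → -e1, X_18=(-6, 1)


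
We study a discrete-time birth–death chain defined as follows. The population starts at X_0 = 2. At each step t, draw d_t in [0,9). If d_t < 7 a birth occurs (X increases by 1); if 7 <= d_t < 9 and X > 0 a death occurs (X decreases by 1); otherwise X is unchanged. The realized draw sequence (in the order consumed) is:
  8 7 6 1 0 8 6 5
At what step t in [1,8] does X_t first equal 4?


8

t=0: X=2, d=8 → death, X_1=1
t=1: X=1, d=7 → death, X_2=0
t=2: X=0, d=6 → birth, X_3=1
t=3: X=1, d=1 → birth, X_4=2
t=4: X=2, d=0 → birth, X_5=3
t=5: X=3, d=8 → death, X_6=2
t=6: X=2, d=6 → birth, X_7=3
t=7: X=3, d=5 → birth, X_8=4


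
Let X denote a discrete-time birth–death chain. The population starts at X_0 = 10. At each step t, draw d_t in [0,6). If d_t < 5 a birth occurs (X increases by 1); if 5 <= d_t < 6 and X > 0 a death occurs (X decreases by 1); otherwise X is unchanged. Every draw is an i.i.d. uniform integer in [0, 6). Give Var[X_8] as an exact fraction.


40/9

X can drop by at most 1 per step and X_0 = 10 > T = 8, so X_t >= 10 − t >= 2 > 0 for every t <= 8: the floor at 0 (the 'and X > 0' condition) never binds. Hence X_8 = X_0 + Σ_{t<8} Y_t with i.i.d. increments Y_t = y(d_t) ∈ {+1, −1, 0}.
Outcome values over d=0..5: [1, 1, 1, 1, 1, -1]
Σy = 4, Σy² = 6, M = 6
μ = 4/6 = 2/3,  σ² = 6/6 − (2/3)² = 5/9
Independent increments: Var[X_8] = 8·σ² = 8·(5/9) = 40/9


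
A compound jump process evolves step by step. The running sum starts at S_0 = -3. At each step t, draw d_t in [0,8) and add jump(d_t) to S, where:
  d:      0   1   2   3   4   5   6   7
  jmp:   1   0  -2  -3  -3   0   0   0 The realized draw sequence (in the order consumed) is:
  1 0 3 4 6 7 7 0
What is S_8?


t=0: S=-3, d=1, jump=0, S_1=-3
t=1: S=-3, d=0, jump=1, S_2=-2
t=2: S=-2, d=3, jump=-3, S_3=-5
t=3: S=-5, d=4, jump=-3, S_4=-8
t=4: S=-8, d=6, jump=0, S_5=-8
t=5: S=-8, d=7, jump=0, S_6=-8
t=6: S=-8, d=7, jump=0, S_7=-8
t=7: S=-8, d=0, jump=1, S_8=-7

-7


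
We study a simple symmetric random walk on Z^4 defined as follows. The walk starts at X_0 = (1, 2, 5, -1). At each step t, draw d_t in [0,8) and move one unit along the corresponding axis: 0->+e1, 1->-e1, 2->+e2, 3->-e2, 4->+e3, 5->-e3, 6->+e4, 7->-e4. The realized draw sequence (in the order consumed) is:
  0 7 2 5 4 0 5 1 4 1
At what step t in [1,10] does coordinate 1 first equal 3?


6

t=0: X=(1, 2, 5, -1), d=0 → +e1, X_1=(2, 2, 5, -1)
t=1: X=(2, 2, 5, -1), d=7 → -e4, X_2=(2, 2, 5, -2)
t=2: X=(2, 2, 5, -2), d=2 → +e2, X_3=(2, 3, 5, -2)
t=3: X=(2, 3, 5, -2), d=5 → -e3, X_4=(2, 3, 4, -2)
t=4: X=(2, 3, 4, -2), d=4 → +e3, X_5=(2, 3, 5, -2)
t=5: X=(2, 3, 5, -2), d=0 → +e1, X_6=(3, 3, 5, -2)
t=6: X=(3, 3, 5, -2), d=5 → -e3, X_7=(3, 3, 4, -2)
t=7: X=(3, 3, 4, -2), d=1 → -e1, X_8=(2, 3, 4, -2)
t=8: X=(2, 3, 4, -2), d=4 → +e3, X_9=(2, 3, 5, -2)
t=9: X=(2, 3, 5, -2), d=1 → -e1, X_10=(1, 3, 5, -2)


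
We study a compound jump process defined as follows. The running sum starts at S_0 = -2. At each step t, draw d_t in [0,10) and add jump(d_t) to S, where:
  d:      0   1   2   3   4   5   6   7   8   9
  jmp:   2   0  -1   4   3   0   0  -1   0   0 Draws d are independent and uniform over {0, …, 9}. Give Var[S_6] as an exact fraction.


783/50

Outcome values over d=0..9: [2, 0, -1, 4, 3, 0, 0, -1, 0, 0]
Σy = 7, Σy² = 31, M = 10
μ = 7/10 = 7/10,  σ² = 31/10 − (7/10)² = 261/100
Independent increments: Var[S_6] = 6·σ² = 6·(261/100) = 783/50


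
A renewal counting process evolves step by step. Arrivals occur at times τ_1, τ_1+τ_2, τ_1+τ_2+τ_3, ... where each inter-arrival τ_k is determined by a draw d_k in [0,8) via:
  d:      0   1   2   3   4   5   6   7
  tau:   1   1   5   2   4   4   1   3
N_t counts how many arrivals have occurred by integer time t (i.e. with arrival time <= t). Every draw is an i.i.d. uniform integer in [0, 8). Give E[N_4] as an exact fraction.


Inter-arrival values over d=0..7: [1, 1, 5, 2, 4, 4, 1, 3]
Each d has probability 1/8, so the pmf of τ is: f(1) = 3/8, f(2) = 1/8, f(3) = 1/8, f(4) = 1/4, f(5) = 1/8
Renewal equation for m(n) = E[N_n]: condition on τ_1 = k (if k <= n, one arrival plus a fresh copy on the remaining n−k steps): m(n) = F(n) + Σ_{k<=n} f(k)·m(n−k), where F(n) = P(τ <= n) and m(0) = 0
m(1) = F(1) = 3/8
m(2) = F(2) + f(1)·m(1) = 1/2 + 3/8·3/8 = 41/64
m(3) = F(3) + f(1)·m(2) + f(2)·m(1) = 5/8 + 3/8·41/64 + 1/8·3/8 = 467/512
m(4) = F(4) + f(1)·m(3) + f(2)·m(2) + f(3)·m(1) = 7/8 + 3/8·467/512 + 1/8·41/64 + 1/8·3/8 = 5505/4096
E[N_4] = m(4) = 5505/4096

5505/4096


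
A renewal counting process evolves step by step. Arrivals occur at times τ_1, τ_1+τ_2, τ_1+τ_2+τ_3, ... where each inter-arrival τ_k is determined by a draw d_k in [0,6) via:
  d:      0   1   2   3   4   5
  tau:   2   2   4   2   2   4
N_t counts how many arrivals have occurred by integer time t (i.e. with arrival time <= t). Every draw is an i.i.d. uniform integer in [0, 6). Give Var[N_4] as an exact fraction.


20/81

Inter-arrival values over d=0..5: [2, 2, 4, 2, 2, 4]
Each d has probability 1/6, so the pmf of τ is: f(2) = 2/3, f(4) = 1/3
Let p_n(j) = P(N_n = j), with p_0 = [1]. Condition on τ_1: p_n(0) = P(τ > n), and for j >= 1, p_n(j) = Σ_{k<=n} f(k)·p_{n−k}(j−1)
p_1 = [1]  (j = 0)
p_2 = [1/3, 2/3]  (j = 0..1)
p_3 = [1/3, 2/3]  (j = 0..1)
p_4 = [0, 5/9, 4/9]  (j = 0..2)
E[N_4] = Σ j·p_4(j) = 13/9;  E[N_4²] = Σ j²·p_4(j) = 7/3
Var[N_4] = 7/3 − (13/9)² = 20/81


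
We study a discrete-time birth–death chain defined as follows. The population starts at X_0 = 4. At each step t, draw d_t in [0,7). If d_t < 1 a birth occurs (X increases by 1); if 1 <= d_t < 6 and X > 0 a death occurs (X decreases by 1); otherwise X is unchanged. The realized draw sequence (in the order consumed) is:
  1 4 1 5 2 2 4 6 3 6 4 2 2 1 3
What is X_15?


t=0: X=4, d=1 → death, X_1=3
t=1: X=3, d=4 → death, X_2=2
t=2: X=2, d=1 → death, X_3=1
t=3: X=1, d=5 → death, X_4=0
t=4: X=0, d=2 → hold, X_5=0
t=5: X=0, d=2 → hold, X_6=0
t=6: X=0, d=4 → hold, X_7=0
t=7: X=0, d=6 → hold, X_8=0
t=8: X=0, d=3 → hold, X_9=0
t=9: X=0, d=6 → hold, X_10=0
t=10: X=0, d=4 → hold, X_11=0
t=11: X=0, d=2 → hold, X_12=0
t=12: X=0, d=2 → hold, X_13=0
t=13: X=0, d=1 → hold, X_14=0
t=14: X=0, d=3 → hold, X_15=0

0


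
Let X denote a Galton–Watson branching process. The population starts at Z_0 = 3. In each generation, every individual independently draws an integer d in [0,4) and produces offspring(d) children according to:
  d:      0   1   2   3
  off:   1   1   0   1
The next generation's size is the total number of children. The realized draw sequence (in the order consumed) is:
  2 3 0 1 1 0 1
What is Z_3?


gen 0: Z_0=3, draws=[2, 3, 0], offspring=[0, 1, 1], Z_1=2
gen 1: Z_1=2, draws=[1, 1], offspring=[1, 1], Z_2=2
gen 2: Z_2=2, draws=[0, 1], offspring=[1, 1], Z_3=2

2


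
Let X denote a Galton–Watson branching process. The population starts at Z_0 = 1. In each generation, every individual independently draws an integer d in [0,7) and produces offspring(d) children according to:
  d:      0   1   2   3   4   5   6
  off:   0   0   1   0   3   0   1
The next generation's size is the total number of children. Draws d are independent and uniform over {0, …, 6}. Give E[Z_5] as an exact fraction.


3125/16807

Outcome values over d=0..6: [0, 0, 1, 0, 3, 0, 1]
Σy = 5, Σy² = 11, M = 7
μ = 5/7 = 5/7,  σ² = 11/7 − (5/7)² = 52/49
E[Z_0] = 1
E[Z_1] = 5/7·E[Z_0] = 5/7
E[Z_2] = 5/7·E[Z_1] = 25/49
E[Z_3] = 5/7·E[Z_2] = 125/343
E[Z_4] = 5/7·E[Z_3] = 625/2401
E[Z_5] = 5/7·E[Z_4] = 3125/16807


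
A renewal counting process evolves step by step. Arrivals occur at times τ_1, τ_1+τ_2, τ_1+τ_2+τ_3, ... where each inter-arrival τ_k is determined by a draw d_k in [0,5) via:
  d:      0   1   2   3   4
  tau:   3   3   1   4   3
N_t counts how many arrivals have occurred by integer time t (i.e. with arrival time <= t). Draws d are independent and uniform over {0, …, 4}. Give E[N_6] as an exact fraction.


Inter-arrival values over d=0..4: [3, 3, 1, 4, 3]
Each d has probability 1/5, so the pmf of τ is: f(1) = 1/5, f(3) = 3/5, f(4) = 1/5
Renewal equation for m(n) = E[N_n]: condition on τ_1 = k (if k <= n, one arrival plus a fresh copy on the remaining n−k steps): m(n) = F(n) + Σ_{k<=n} f(k)·m(n−k), where F(n) = P(τ <= n) and m(0) = 0
m(1) = F(1) = 1/5
m(2) = F(2) + f(1)·m(1) = 1/5 + 1/5·1/5 = 6/25
m(3) = F(3) + f(1)·m(2) = 4/5 + 1/5·6/25 = 106/125
m(4) = F(4) + f(1)·m(3) + f(3)·m(1) = 1 + 1/5·106/125 + 3/5·1/5 = 806/625
m(5) = F(5) + f(1)·m(4) + f(3)·m(2) + f(4)·m(1) = 1 + 1/5·806/625 + 3/5·6/25 + 1/5·1/5 = 4506/3125
m(6) = F(6) + f(1)·m(5) + f(3)·m(3) + f(4)·m(2) = 1 + 1/5·4506/3125 + 3/5·106/125 + 1/5·6/25 = 28831/15625
E[N_6] = m(6) = 28831/15625

28831/15625


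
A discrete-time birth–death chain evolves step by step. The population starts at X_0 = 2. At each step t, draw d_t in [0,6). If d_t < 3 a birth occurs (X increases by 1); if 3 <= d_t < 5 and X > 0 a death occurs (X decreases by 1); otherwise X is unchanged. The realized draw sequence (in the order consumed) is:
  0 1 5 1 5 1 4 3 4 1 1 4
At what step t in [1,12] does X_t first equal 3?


t=0: X=2, d=0 → birth, X_1=3
t=1: X=3, d=1 → birth, X_2=4
t=2: X=4, d=5 → hold, X_3=4
t=3: X=4, d=1 → birth, X_4=5
t=4: X=5, d=5 → hold, X_5=5
t=5: X=5, d=1 → birth, X_6=6
t=6: X=6, d=4 → death, X_7=5
t=7: X=5, d=3 → death, X_8=4
t=8: X=4, d=4 → death, X_9=3
t=9: X=3, d=1 → birth, X_10=4
t=10: X=4, d=1 → birth, X_11=5
t=11: X=5, d=4 → death, X_12=4

1


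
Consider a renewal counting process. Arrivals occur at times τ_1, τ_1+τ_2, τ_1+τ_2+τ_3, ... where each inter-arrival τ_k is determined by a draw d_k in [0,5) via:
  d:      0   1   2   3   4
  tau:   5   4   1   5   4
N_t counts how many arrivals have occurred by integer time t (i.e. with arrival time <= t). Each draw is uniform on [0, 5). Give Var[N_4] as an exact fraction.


136414/390625

Inter-arrival values over d=0..4: [5, 4, 1, 5, 4]
Each d has probability 1/5, so the pmf of τ is: f(1) = 1/5, f(4) = 2/5, f(5) = 2/5
Let p_n(j) = P(N_n = j), with p_0 = [1]. Condition on τ_1: p_n(0) = P(τ > n), and for j >= 1, p_n(j) = Σ_{k<=n} f(k)·p_{n−k}(j−1)
p_1 = [4/5, 1/5]  (j = 0..1)
p_2 = [4/5, 4/25, 1/25]  (j = 0..2)
p_3 = [4/5, 4/25, 4/125, 1/125]  (j = 0..3)
p_4 = [2/5, 14/25, 4/125, 4/625, 1/625]  (j = 0..4)
E[N_4] = Σ j·p_4(j) = 406/625;  E[N_4²] = Σ j²·p_4(j) = 482/625
Var[N_4] = 482/625 − (406/625)² = 136414/390625


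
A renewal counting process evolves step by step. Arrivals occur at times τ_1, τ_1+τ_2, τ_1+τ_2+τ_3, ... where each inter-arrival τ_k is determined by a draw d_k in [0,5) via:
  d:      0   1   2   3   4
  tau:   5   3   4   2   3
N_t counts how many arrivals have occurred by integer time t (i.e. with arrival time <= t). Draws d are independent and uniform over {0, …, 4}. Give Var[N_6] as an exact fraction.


Inter-arrival values over d=0..4: [5, 3, 4, 2, 3]
Each d has probability 1/5, so the pmf of τ is: f(2) = 1/5, f(3) = 2/5, f(4) = 1/5, f(5) = 1/5
Let p_n(j) = P(N_n = j), with p_0 = [1]. Condition on τ_1: p_n(0) = P(τ > n), and for j >= 1, p_n(j) = Σ_{k<=n} f(k)·p_{n−k}(j−1)
p_1 = [1]  (j = 0)
p_2 = [4/5, 1/5]  (j = 0..1)
p_3 = [2/5, 3/5]  (j = 0..1)
p_4 = [1/5, 19/25, 1/25]  (j = 0..2)
p_5 = [0, 4/5, 1/5]  (j = 0..2)
p_6 = [0, 14/25, 54/125, 1/125]  (j = 0..3)
E[N_6] = Σ j·p_6(j) = 181/125;  E[N_6²] = Σ j²·p_6(j) = 59/25
Var[N_6] = 59/25 − (181/125)² = 4114/15625

4114/15625


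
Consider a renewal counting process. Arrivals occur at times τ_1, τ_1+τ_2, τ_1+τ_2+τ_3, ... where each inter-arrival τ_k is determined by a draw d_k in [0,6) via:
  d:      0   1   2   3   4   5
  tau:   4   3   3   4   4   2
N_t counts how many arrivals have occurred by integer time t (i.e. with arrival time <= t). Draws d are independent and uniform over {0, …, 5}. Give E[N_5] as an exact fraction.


Inter-arrival values over d=0..5: [4, 3, 3, 4, 4, 2]
Each d has probability 1/6, so the pmf of τ is: f(2) = 1/6, f(3) = 1/3, f(4) = 1/2
Renewal equation for m(n) = E[N_n]: condition on τ_1 = k (if k <= n, one arrival plus a fresh copy on the remaining n−k steps): m(n) = F(n) + Σ_{k<=n} f(k)·m(n−k), where F(n) = P(τ <= n) and m(0) = 0
m(1) = F(1) = 0
m(2) = F(2) = 1/6
m(3) = F(3) = 1/2
m(4) = F(4) + f(2)·m(2) = 1 + 1/6·1/6 = 37/36
m(5) = F(5) + f(2)·m(3) + f(3)·m(2) = 1 + 1/6·1/2 + 1/3·1/6 = 41/36
E[N_5] = m(5) = 41/36

41/36


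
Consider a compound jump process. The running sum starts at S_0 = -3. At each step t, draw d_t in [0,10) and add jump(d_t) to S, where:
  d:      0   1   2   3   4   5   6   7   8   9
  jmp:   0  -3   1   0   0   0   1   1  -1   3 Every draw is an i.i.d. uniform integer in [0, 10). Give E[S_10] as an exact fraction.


Outcome values over d=0..9: [0, -3, 1, 0, 0, 0, 1, 1, -1, 3]
Σy = 2, Σy² = 22, M = 10
μ = 2/10 = 1/5,  σ² = 22/10 − (1/5)² = 54/25
E[S_10] = -3 + 10·(1/5) = -1

-1


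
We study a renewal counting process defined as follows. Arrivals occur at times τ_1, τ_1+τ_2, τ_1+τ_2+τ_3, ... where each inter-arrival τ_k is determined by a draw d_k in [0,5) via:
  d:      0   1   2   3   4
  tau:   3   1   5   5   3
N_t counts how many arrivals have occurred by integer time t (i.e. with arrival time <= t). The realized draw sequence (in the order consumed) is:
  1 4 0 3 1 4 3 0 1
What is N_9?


draw d_1=1: τ_1=1, arrival time A_1=1
draw d_2=4: τ_2=3, arrival time A_2=4
draw d_3=0: τ_3=3, arrival time A_3=7
draw d_4=3: τ_4=5, arrival time A_4=12
draw d_5=1: τ_5=1, arrival time A_5=13
draw d_6=4: τ_6=3, arrival time A_6=16
draw d_7=3: τ_7=5, arrival time A_7=21
draw d_8=0: τ_8=3, arrival time A_8=24
draw d_9=1: τ_9=1, arrival time A_9=25
N_t over t=0..9: 0:0 1:1 2:1 3:1 4:2 5:2 6:2 7:3 8:3 9:3

3


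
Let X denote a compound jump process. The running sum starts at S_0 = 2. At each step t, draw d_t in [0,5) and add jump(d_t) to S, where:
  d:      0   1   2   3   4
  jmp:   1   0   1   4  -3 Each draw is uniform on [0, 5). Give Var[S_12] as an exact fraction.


Outcome values over d=0..4: [1, 0, 1, 4, -3]
Σy = 3, Σy² = 27, M = 5
μ = 3/5 = 3/5,  σ² = 27/5 − (3/5)² = 126/25
Independent increments: Var[S_12] = 12·σ² = 12·(126/25) = 1512/25

1512/25


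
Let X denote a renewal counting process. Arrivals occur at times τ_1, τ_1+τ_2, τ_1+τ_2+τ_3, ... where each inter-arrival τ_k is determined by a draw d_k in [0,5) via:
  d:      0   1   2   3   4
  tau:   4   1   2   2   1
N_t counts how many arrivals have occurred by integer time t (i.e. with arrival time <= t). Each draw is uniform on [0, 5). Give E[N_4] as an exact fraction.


1201/625

Inter-arrival values over d=0..4: [4, 1, 2, 2, 1]
Each d has probability 1/5, so the pmf of τ is: f(1) = 2/5, f(2) = 2/5, f(4) = 1/5
Renewal equation for m(n) = E[N_n]: condition on τ_1 = k (if k <= n, one arrival plus a fresh copy on the remaining n−k steps): m(n) = F(n) + Σ_{k<=n} f(k)·m(n−k), where F(n) = P(τ <= n) and m(0) = 0
m(1) = F(1) = 2/5
m(2) = F(2) + f(1)·m(1) = 4/5 + 2/5·2/5 = 24/25
m(3) = F(3) + f(1)·m(2) + f(2)·m(1) = 4/5 + 2/5·24/25 + 2/5·2/5 = 168/125
m(4) = F(4) + f(1)·m(3) + f(2)·m(2) = 1 + 2/5·168/125 + 2/5·24/25 = 1201/625
E[N_4] = m(4) = 1201/625


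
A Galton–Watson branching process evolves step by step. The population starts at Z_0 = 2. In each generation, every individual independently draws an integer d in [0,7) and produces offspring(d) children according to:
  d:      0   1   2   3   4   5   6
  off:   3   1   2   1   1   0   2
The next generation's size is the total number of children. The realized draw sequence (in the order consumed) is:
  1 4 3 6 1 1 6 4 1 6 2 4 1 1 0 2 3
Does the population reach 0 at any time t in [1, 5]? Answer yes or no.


no

gen 0: Z_0=2, draws=[1, 4], offspring=[1, 1], Z_1=2
gen 1: Z_1=2, draws=[3, 6], offspring=[1, 2], Z_2=3
gen 2: Z_2=3, draws=[1, 1, 6], offspring=[1, 1, 2], Z_3=4
gen 3: Z_3=4, draws=[4, 1, 6, 2], offspring=[1, 1, 2, 2], Z_4=6
gen 4: Z_4=6, draws=[4, 1, 1, 0, 2, 3], offspring=[1, 1, 1, 3, 2, 1], Z_5=9
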